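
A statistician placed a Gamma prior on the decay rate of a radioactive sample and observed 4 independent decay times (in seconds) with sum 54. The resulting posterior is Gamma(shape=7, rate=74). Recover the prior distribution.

Gamma–exponential conjugacy: posterior shape = α + n, posterior rate = β + Σtᵢ.
So α = 7 − 4 = 3 and β = 74 − 54 = 20.

Gamma(shape=3, rate=20)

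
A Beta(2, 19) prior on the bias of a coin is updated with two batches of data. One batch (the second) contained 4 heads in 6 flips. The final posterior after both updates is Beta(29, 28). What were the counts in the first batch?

23 heads and 7 tails

Because Beta–binomial updating is additive in the counts, the combined data contributed (α_post−α_prior, β_post−β_prior) successes and failures.
Total across both batches: 29−2=27 heads, 28−19=9 tails.
Subtract the second batch: 27−4=23 heads and 9−2=7 tails.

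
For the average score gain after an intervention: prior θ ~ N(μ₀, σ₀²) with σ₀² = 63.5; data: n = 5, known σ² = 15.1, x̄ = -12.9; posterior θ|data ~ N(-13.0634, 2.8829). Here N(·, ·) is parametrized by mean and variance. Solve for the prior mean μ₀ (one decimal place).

μ₀ = -16.5

With known observation variance, the Normal–Normal posterior has precision τ_n = τ₀ + n/σ² and mean μ_n = (τ₀μ₀ + (n/σ²)x̄)/τ_n.
Here τ₀ = 1/63.5 = 0.015748 and τ_data = 5/15.1 = 0.331126, so τ_n = 0.346874.
Rearranging for μ₀: μ₀ = (μ_n·τ_n − τ_data·x̄)/τ₀ = (-13.0634·0.346874 − 0.331126·-12.9) / 0.015748 = -0.259828/0.015748 ≈ -16.5.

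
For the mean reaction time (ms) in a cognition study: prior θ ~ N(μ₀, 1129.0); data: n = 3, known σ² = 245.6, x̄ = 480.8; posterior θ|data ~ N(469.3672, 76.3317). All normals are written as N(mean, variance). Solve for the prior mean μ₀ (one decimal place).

μ₀ = 311.7

With known observation variance, the Normal–Normal posterior has precision τ_n = τ₀ + n/σ² and mean μ_n = (τ₀μ₀ + (n/σ²)x̄)/τ_n.
Here τ₀ = 1/1129.0 = 0.000886 and τ_data = 3/245.6 = 0.012215, so τ_n = 0.013101.
Rearranging for μ₀: μ₀ = (μ_n·τ_n − τ_data·x̄)/τ₀ = (469.3672·0.013101 − 0.012215·480.8) / 0.000886 = 0.276208/0.000886 ≈ 311.7.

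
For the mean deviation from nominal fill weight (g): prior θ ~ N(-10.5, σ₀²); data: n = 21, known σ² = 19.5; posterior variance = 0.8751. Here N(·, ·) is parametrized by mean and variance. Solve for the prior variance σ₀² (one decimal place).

σ₀² = 15.2

For the Normal–Normal model with known σ², precisions add: τ_n = τ₀ + n/σ².
So 1/σ₀² = 1/0.8751 − 21/19.5 = 1.142727 − 1.076923 = 0.065804.
Hence σ₀² = 1/0.065804 ≈ 15.2.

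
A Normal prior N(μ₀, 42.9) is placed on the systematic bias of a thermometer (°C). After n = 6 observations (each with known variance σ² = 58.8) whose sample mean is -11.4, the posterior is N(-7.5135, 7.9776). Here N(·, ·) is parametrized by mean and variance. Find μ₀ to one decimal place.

μ₀ = 9.5

With known observation variance, the Normal–Normal posterior has precision τ_n = τ₀ + n/σ² and mean μ_n = (τ₀μ₀ + (n/σ²)x̄)/τ_n.
Here τ₀ = 1/42.9 = 0.023310 and τ_data = 6/58.8 = 0.102041, so τ_n = 0.125351.
Rearranging for μ₀: μ₀ = (μ_n·τ_n − τ_data·x̄)/τ₀ = (-7.5135·0.125351 − 0.102041·-11.4) / 0.023310 = 0.221443/0.023310 ≈ 9.5.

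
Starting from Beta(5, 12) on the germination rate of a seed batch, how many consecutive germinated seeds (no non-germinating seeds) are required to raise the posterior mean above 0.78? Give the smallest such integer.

k = 38

After k germinated seeds and 0 non-germinating seeds the posterior is Beta(5+k, 12), with mean (5+k)/(5+12+k).
Set (5+k)/(17+k) > 0.78 and solve: k > (0.78·17 − 5)/(1 − 0.78) = 37.545.
The smallest integer exceeding 37.545 is 38.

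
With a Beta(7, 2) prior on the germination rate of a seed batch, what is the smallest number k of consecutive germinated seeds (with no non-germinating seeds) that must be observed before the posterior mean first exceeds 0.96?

After k germinated seeds and 0 non-germinating seeds the posterior is Beta(7+k, 2), with mean (7+k)/(7+2+k).
Set (7+k)/(9+k) > 0.96 and solve: k > (0.96·9 − 7)/(1 − 0.96) = 41.000.
The smallest integer exceeding 41.000 is 42.

k = 42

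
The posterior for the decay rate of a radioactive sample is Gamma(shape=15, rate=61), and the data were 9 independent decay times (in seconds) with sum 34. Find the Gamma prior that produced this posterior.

Gamma(shape=6, rate=27)

Gamma–exponential conjugacy: posterior shape = α + n, posterior rate = β + Σtᵢ.
So α = 15 − 9 = 6 and β = 61 − 34 = 27.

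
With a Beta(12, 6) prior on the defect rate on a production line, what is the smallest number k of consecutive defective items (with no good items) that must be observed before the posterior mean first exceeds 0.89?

k = 37

After k defective items and 0 good items the posterior is Beta(12+k, 6), with mean (12+k)/(12+6+k).
Set (12+k)/(18+k) > 0.89 and solve: k > (0.89·18 − 12)/(1 − 0.89) = 36.545.
The smallest integer exceeding 36.545 is 37, and checking k=37: (49)/(55) = 0.8909 > 0.89.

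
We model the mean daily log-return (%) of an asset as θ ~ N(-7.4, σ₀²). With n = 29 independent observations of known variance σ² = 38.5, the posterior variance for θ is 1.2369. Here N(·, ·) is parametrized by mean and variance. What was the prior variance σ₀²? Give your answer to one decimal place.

Posterior precision equals prior precision plus data precision: 1/σ_n² = 1/σ₀² + n/σ².
So 1/σ₀² = 1/1.2369 − 29/38.5 = 0.808473 − 0.753247 = 0.055226.
Hence σ₀² = 1/0.055226 ≈ 18.1.

σ₀² = 18.1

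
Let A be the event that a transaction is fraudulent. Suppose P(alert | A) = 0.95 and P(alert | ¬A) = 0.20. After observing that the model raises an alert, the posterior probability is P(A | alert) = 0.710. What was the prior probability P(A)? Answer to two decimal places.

P(A) = 0.34

In odds form, posterior odds = prior odds × likelihood ratio, so prior odds = posterior odds ÷ LR.
Posterior odds = 0.710/(1−0.710) = 2.4483. LR = 0.95/0.20 = 4.7500.
Prior odds = 2.4483/4.7500 = 0.5154, so P(A) = 0.5154/(1+0.5154) ≈ 0.34.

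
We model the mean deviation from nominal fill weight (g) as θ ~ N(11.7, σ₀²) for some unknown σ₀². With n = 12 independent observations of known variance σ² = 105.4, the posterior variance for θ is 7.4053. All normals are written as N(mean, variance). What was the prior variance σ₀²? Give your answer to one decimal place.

Posterior precision equals prior precision plus data precision: 1/σ_n² = 1/σ₀² + n/σ².
So 1/σ₀² = 1/7.4053 − 12/105.4 = 0.135038 − 0.113852 = 0.021186.
Hence σ₀² = 1/0.021186 ≈ 47.2.

σ₀² = 47.2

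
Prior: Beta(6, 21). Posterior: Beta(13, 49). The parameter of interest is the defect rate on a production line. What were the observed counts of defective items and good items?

A Beta(a, b) prior with s successes and f failures in binomial data gives a Beta(a+s, b+f) posterior.
So s = 13 − 6 = 7 and f = 49 − 21 = 28.

7 defective items and 28 good items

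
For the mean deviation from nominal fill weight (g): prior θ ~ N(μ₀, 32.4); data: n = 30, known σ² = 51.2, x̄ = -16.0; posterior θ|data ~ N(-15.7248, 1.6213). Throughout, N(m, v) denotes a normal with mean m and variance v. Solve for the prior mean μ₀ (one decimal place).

μ₀ = -10.5

With known observation variance, the Normal–Normal posterior has precision τ_n = τ₀ + n/σ² and mean μ_n = (τ₀μ₀ + (n/σ²)x̄)/τ_n.
Here τ₀ = 1/32.4 = 0.030864 and τ_data = 30/51.2 = 0.585938, so τ_n = 0.616802.
Rearranging for μ₀: μ₀ = (μ_n·τ_n − τ_data·x̄)/τ₀ = (-15.7248·0.616802 − 0.585938·-16.0) / 0.030864 = -0.324080/0.030864 ≈ -10.5.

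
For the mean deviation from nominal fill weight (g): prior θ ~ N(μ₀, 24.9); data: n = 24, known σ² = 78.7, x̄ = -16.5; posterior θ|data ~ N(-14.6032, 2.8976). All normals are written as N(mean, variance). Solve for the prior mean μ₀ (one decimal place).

With known observation variance, the Normal–Normal posterior has precision τ_n = τ₀ + n/σ² and mean μ_n = (τ₀μ₀ + (n/σ²)x̄)/τ_n.
Here τ₀ = 1/24.9 = 0.040161 and τ_data = 24/78.7 = 0.304956, so τ_n = 0.345117.
Rearranging for μ₀: μ₀ = (μ_n·τ_n − τ_data·x̄)/τ₀ = (-14.6032·0.345117 − 0.304956·-16.5) / 0.040161 = -0.008039/0.040161 ≈ -0.2.

μ₀ = -0.2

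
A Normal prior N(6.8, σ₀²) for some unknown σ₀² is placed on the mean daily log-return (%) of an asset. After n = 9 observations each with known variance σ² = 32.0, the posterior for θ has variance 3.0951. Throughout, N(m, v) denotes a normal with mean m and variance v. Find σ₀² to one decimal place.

For the Normal–Normal model with known σ², precisions add: τ_n = τ₀ + n/σ².
So 1/σ₀² = 1/3.0951 − 9/32.0 = 0.323091 − 0.281250 = 0.041841.
Hence σ₀² = 1/0.041841 ≈ 23.9.

σ₀² = 23.9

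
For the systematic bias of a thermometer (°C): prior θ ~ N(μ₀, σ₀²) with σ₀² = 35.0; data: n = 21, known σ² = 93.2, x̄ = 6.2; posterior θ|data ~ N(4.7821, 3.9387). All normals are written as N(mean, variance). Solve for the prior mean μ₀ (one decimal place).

With known observation variance, the Normal–Normal posterior has precision τ_n = τ₀ + n/σ² and mean μ_n = (τ₀μ₀ + (n/σ²)x̄)/τ_n.
Here τ₀ = 1/35.0 = 0.028571 and τ_data = 21/93.2 = 0.225322, so τ_n = 0.253893.
Rearranging for μ₀: μ₀ = (μ_n·τ_n − τ_data·x̄)/τ₀ = (4.7821·0.253893 − 0.225322·6.2) / 0.028571 = -0.182855/0.028571 ≈ -6.4.

μ₀ = -6.4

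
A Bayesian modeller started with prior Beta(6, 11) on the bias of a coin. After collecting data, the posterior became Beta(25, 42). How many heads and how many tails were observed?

19 heads and 31 tails

Under Beta–binomial conjugacy the posterior parameters are (α+s, β+f).
So s = 25 − 6 = 19 and f = 42 − 11 = 31.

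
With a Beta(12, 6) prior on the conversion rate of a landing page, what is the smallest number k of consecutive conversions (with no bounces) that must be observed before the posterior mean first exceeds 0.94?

k = 83

After k conversions and 0 bounces the posterior is Beta(12+k, 6), with mean (12+k)/(12+6+k).
Set (12+k)/(18+k) > 0.94 and solve: k > (0.94·18 − 12)/(1 − 0.94) = 82.000.
The smallest integer exceeding 82.000 is 83, and checking k=83: (95)/(101) = 0.9406 > 0.94.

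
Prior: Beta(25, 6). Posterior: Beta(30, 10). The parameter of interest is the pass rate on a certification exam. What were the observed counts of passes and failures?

5 passes and 4 failures

Under Beta–binomial conjugacy the posterior parameters are (a+s, b+f).
So s = 30 − 25 = 5 and f = 10 − 6 = 4.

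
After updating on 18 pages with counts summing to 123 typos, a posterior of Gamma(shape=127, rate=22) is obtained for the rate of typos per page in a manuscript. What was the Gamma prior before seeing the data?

Gamma(shape=4, rate=4)

A Gamma(α, β) prior (rate parametrization) on a Poisson rate with n observations summing to S gives posterior Gamma(α+S, β+n).
So α = 127 − 123 = 4 and β = 22 − 18 = 4.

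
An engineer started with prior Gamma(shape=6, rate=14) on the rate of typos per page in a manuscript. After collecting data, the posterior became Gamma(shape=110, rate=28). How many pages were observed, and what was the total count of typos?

Gamma–Poisson conjugacy: posterior shape = α + Σxᵢ, posterior rate = β + n.
Matching: Σxᵢ = 110 − 6 = 104 and n = 28 − 14 = 14.

n = 14 pages with total 104 typos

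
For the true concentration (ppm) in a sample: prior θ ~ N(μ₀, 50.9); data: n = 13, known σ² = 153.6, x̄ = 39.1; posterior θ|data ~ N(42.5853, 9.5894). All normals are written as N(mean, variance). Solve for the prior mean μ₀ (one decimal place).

μ₀ = 57.6

With known observation variance, the Normal–Normal posterior has precision τ_n = τ₀ + n/σ² and mean μ_n = (τ₀μ₀ + (n/σ²)x̄)/τ_n.
Here τ₀ = 1/50.9 = 0.019646 and τ_data = 13/153.6 = 0.084635, so τ_n = 0.104281.
Rearranging for μ₀: μ₀ = (μ_n·τ_n − τ_data·x̄)/τ₀ = (42.5853·0.104281 − 0.084635·39.1) / 0.019646 = 1.131609/0.019646 ≈ 57.6.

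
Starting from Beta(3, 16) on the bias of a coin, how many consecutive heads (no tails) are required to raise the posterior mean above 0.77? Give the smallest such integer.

k = 51

After k heads and 0 tails the posterior is Beta(3+k, 16), with mean (3+k)/(3+16+k).
Set (3+k)/(19+k) > 0.77 and solve: k > (0.77·19 − 3)/(1 − 0.77) = 50.565.
The smallest integer exceeding 50.565 is 51, and checking k=51: (54)/(70) = 0.7714 > 0.77.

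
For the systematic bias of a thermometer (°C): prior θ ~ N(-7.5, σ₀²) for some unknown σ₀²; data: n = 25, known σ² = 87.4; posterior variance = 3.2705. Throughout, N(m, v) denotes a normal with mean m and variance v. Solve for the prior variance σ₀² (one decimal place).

Posterior precision equals prior precision plus data precision: 1/σ_n² = 1/σ₀² + n/σ².
So 1/σ₀² = 1/3.2705 − 25/87.4 = 0.305764 − 0.286041 = 0.019723.
Hence σ₀² = 1/0.019723 ≈ 50.7.

σ₀² = 50.7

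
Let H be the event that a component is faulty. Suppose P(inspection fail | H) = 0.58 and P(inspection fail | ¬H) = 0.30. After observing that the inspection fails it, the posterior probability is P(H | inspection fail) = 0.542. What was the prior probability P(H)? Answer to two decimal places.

Bayes' rule in odds form gives O(H|E) = O(H)·[P(E|H)/P(E|¬H)], hence O(H) = O(H|E)/LR.
Posterior odds = 0.542/(1−0.542) = 1.1834. LR = 0.58/0.30 = 1.9333.
Prior odds = 1.1834/1.9333 = 0.6121, so P(H) = 0.6121/(1+0.6121) ≈ 0.38.

P(H) = 0.38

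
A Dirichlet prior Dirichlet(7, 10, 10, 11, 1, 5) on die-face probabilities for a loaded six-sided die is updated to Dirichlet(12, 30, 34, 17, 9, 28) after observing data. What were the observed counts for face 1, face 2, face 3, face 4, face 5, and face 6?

counts (5, 20, 24, 6, 8, 23)

For a Dirichlet(α) prior with multinomial counts c, the posterior is Dirichlet(α + c) componentwise.
Counts are posterior − prior componentwise: 12−7=5, 30−10=20, 34−10=24, 17−11=6, 9−1=8, 28−5=23.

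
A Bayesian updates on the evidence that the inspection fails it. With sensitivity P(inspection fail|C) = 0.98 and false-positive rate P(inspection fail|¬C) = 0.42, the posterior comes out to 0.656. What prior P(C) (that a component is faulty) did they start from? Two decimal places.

Bayes' rule in odds form gives O(C|E) = O(C)·[P(E|C)/P(E|¬C)], hence O(C) = O(C|E)/LR.
Posterior odds = 0.656/(1−0.656) = 1.9070. LR = 0.98/0.42 = 2.3333.
Prior odds = 1.9070/2.3333 = 0.8173, so P(C) = 0.8173/(1+0.8173) ≈ 0.45.

P(C) = 0.45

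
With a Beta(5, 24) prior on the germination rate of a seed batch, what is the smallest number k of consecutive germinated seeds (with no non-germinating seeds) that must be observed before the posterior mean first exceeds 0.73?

After k germinated seeds and 0 non-germinating seeds the posterior is Beta(5+k, 24), with mean (5+k)/(5+24+k).
Set (5+k)/(29+k) > 0.73 and solve: k > (0.73·29 − 5)/(1 − 0.73) = 59.889.
The smallest integer exceeding 59.889 is 60.

k = 60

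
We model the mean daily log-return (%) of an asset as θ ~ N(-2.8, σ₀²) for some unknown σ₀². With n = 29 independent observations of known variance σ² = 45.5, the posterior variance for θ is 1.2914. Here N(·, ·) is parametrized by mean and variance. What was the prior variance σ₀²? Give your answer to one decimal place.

σ₀² = 7.3

Posterior precision equals prior precision plus data precision: 1/σ_n² = 1/σ₀² + n/σ².
So 1/σ₀² = 1/1.2914 − 29/45.5 = 0.774353 − 0.637363 = 0.136990.
Hence σ₀² = 1/0.136990 ≈ 7.3.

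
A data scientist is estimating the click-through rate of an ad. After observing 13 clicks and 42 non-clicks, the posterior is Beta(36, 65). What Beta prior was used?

Beta(23, 23)

Under Beta–binomial conjugacy the posterior parameters are (a+s, b+f).
So a = 36 − 13 = 23 and b = 65 − 42 = 23.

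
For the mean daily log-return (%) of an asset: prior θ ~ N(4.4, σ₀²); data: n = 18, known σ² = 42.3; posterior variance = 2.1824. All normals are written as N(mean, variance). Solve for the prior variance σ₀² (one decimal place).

σ₀² = 30.6

Posterior precision equals prior precision plus data precision: 1/σ_n² = 1/σ₀² + n/σ².
So 1/σ₀² = 1/2.1824 − 18/42.3 = 0.458211 − 0.425532 = 0.032679.
Hence σ₀² = 1/0.032679 ≈ 30.6.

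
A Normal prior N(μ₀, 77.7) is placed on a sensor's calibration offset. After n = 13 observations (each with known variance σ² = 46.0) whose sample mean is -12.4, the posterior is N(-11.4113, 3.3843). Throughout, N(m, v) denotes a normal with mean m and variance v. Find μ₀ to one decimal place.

μ₀ = 10.3

The posterior mean is a precision-weighted average: μ_n = (τ₀μ₀ + τ_data·x̄)/(τ₀+τ_data), with τ₀=1/σ₀² and τ_data=n/σ².
Here τ₀ = 1/77.7 = 0.012870 and τ_data = 13/46.0 = 0.282609, so τ_n = 0.295479.
Rearranging for μ₀: μ₀ = (μ_n·τ_n − τ_data·x̄)/τ₀ = (-11.4113·0.295479 − 0.282609·-12.4) / 0.012870 = 0.132552/0.012870 ≈ 10.3.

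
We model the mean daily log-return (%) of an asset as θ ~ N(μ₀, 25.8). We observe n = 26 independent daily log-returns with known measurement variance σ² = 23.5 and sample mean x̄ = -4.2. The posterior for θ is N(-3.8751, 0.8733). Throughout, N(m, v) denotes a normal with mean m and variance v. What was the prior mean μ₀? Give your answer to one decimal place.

With known observation variance, the Normal–Normal posterior has precision τ_n = τ₀ + n/σ² and mean μ_n = (τ₀μ₀ + (n/σ²)x̄)/τ_n.
Here τ₀ = 1/25.8 = 0.038760 and τ_data = 26/23.5 = 1.106383, so τ_n = 1.145143.
Rearranging for μ₀: μ₀ = (μ_n·τ_n − τ_data·x̄)/τ₀ = (-3.8751·1.145143 − 1.106383·-4.2) / 0.038760 = 0.209265/0.038760 ≈ 5.4.

μ₀ = 5.4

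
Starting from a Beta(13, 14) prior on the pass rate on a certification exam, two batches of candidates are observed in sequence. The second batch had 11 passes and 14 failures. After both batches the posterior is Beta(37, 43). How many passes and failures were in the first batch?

Because Beta–binomial updating is additive in the counts, the combined data contributed (α_post−α_prior, β_post−β_prior) successes and failures.
Total across both batches: 37−13=24 passes, 43−14=29 failures.
Subtract the second batch: 24−11=13 passes and 29−14=15 failures.

13 passes and 15 failures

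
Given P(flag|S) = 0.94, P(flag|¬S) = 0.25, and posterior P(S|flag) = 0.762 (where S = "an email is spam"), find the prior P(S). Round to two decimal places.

P(S) = 0.46

Bayes' rule in odds form gives O(S|E) = O(S)·[P(E|S)/P(E|¬S)], hence O(S) = O(S|E)/LR.
Posterior odds = 0.762/(1−0.762) = 3.2017. LR = 0.94/0.25 = 3.7600.
Prior odds = 3.2017/3.7600 = 0.8515, so P(S) = 0.8515/(1+0.8515) ≈ 0.46.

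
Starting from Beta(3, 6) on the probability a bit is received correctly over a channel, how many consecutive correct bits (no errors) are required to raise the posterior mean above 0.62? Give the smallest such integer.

After k correct bits and 0 errors the posterior is Beta(3+k, 6), with mean (3+k)/(3+6+k).
Set (3+k)/(9+k) > 0.62 and solve: k > (0.62·9 − 3)/(1 − 0.62) = 6.789.
The smallest integer exceeding 6.789 is 7, and checking k=7: (10)/(16) = 0.6250 > 0.62.

k = 7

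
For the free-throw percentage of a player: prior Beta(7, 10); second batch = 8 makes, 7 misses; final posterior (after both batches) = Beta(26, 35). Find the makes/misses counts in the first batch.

11 makes and 18 misses

Because Beta–binomial updating is additive in the counts, the combined data contributed (α_post−α_prior, β_post−β_prior) successes and failures.
Total across both batches: 26−7=19 makes, 35−10=25 misses.
Subtract the second batch: 19−8=11 makes and 25−7=18 misses.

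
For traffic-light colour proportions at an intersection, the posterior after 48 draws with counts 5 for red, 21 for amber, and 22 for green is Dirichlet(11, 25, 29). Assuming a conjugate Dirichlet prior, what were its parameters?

For a Dirichlet(α) prior with multinomial counts c, the posterior is Dirichlet(α + c) componentwise.
Subtract each count from the matching posterior parameter: 11−5=6, 25−21=4, 29−22=7.

Dirichlet(6, 4, 7)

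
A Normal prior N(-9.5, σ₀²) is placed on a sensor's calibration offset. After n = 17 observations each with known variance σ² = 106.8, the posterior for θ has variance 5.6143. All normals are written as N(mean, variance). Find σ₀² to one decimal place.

σ₀² = 52.8

Posterior precision equals prior precision plus data precision: 1/σ_n² = 1/σ₀² + n/σ².
So 1/σ₀² = 1/5.6143 − 17/106.8 = 0.178117 − 0.159176 = 0.018941.
Hence σ₀² = 1/0.018941 ≈ 52.8.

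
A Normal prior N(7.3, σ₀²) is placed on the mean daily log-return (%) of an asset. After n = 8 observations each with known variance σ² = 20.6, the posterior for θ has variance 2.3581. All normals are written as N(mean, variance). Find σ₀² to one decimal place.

σ₀² = 28.0

Posterior precision equals prior precision plus data precision: 1/σ_n² = 1/σ₀² + n/σ².
So 1/σ₀² = 1/2.3581 − 8/20.6 = 0.424070 − 0.388350 = 0.035720.
Hence σ₀² = 1/0.035720 ≈ 28.0.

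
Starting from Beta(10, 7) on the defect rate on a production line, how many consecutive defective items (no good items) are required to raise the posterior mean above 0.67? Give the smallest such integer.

After k defective items and 0 good items the posterior is Beta(10+k, 7), with mean (10+k)/(10+7+k).
Set (10+k)/(17+k) > 0.67 and solve: k > (0.67·17 − 10)/(1 − 0.67) = 4.212.
The smallest integer exceeding 4.212 is 5, and checking k=5: (15)/(22) = 0.6818 > 0.67.

k = 5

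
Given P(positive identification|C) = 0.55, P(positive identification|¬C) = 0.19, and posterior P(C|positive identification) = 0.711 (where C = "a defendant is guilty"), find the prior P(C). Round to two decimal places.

P(C) = 0.46

In odds form, posterior odds = prior odds × likelihood ratio, so prior odds = posterior odds ÷ LR.
Posterior odds = 0.711/(1−0.711) = 2.4602. LR = 0.55/0.19 = 2.8947.
Prior odds = 2.4602/2.8947 = 0.8499, so P(C) = 0.8499/(1+0.8499) ≈ 0.46.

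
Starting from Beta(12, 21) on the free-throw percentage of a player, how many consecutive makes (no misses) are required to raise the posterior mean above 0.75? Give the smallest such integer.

k = 52

After k makes and 0 misses the posterior is Beta(12+k, 21), with mean (12+k)/(12+21+k).
Set (12+k)/(33+k) > 0.75 and solve: k > (0.75·33 − 12)/(1 − 0.75) = 51.000.
The smallest integer exceeding 51.000 is 52.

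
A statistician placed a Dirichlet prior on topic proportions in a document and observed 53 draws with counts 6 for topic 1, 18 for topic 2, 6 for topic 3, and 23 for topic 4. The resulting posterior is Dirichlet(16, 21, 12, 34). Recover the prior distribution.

For a Dirichlet(α) prior with multinomial counts c, the posterior is Dirichlet(α + c) componentwise.
Subtract each count from the matching posterior parameter: 16−6=10, 21−18=3, 12−6=6, 34−23=11.

Dirichlet(10, 3, 6, 11)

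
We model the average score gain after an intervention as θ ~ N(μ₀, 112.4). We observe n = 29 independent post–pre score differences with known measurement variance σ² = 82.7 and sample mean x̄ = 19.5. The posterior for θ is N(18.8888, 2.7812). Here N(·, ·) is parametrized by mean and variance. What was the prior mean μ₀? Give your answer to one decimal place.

The posterior mean is a precision-weighted average: μ_n = (τ₀μ₀ + τ_data·x̄)/(τ₀+τ_data), with τ₀=1/σ₀² and τ_data=n/σ².
Here τ₀ = 1/112.4 = 0.008897 and τ_data = 29/82.7 = 0.350665, so τ_n = 0.359562.
Rearranging for μ₀: μ₀ = (μ_n·τ_n − τ_data·x̄)/τ₀ = (18.8888·0.359562 − 0.350665·19.5) / 0.008897 = -0.046273/0.008897 ≈ -5.2.

μ₀ = -5.2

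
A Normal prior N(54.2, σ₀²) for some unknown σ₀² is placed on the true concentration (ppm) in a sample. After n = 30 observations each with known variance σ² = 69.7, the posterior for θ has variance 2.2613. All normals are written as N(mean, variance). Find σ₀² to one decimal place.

σ₀² = 84.7

Posterior precision equals prior precision plus data precision: 1/σ_n² = 1/σ₀² + n/σ².
So 1/σ₀² = 1/2.2613 − 30/69.7 = 0.442223 − 0.430416 = 0.011807.
Hence σ₀² = 1/0.011807 ≈ 84.7.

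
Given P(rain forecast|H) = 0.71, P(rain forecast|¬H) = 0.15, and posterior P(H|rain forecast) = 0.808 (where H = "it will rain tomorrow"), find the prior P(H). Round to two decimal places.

In odds form, posterior odds = prior odds × likelihood ratio, so prior odds = posterior odds ÷ LR.
Posterior odds = 0.808/(1−0.808) = 4.2083. LR = 0.71/0.15 = 4.7333.
Prior odds = 4.2083/4.7333 = 0.8891, so P(H) = 0.8891/(1+0.8891) ≈ 0.47.

P(H) = 0.47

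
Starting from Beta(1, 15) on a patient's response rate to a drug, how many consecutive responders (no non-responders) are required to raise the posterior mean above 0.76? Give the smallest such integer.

k = 47

After k responders and 0 non-responders the posterior is Beta(1+k, 15), with mean (1+k)/(1+15+k).
Set (1+k)/(16+k) > 0.76 and solve: k > (0.76·16 − 1)/(1 − 0.76) = 46.500.
The smallest integer exceeding 46.500 is 47.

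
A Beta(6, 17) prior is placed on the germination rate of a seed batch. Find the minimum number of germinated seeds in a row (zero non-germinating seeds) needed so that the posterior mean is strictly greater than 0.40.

After k germinated seeds and 0 non-germinating seeds the posterior is Beta(6+k, 17), with mean (6+k)/(6+17+k).
Set (6+k)/(23+k) > 0.40 and solve: k > (0.40·23 − 6)/(1 − 0.40) = 5.333.
The smallest integer exceeding 5.333 is 6.

k = 6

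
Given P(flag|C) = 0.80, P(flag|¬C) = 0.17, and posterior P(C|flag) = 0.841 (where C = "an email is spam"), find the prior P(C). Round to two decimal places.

In odds form, posterior odds = prior odds × likelihood ratio, so prior odds = posterior odds ÷ LR.
Posterior odds = 0.841/(1−0.841) = 5.2893. LR = 0.80/0.17 = 4.7059.
Prior odds = 5.2893/4.7059 = 1.1240, so P(C) = 1.1240/(1+1.1240) ≈ 0.53.

P(C) = 0.53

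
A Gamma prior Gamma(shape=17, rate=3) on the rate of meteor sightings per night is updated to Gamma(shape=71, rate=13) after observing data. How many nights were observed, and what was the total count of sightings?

n = 10 nights with total 54 sightings

A Gamma(α, β) prior (rate parametrization) on a Poisson rate with n observations summing to S gives posterior Gamma(α+S, β+n).
Matching: Σxᵢ = 71 − 17 = 54 and n = 13 − 3 = 10.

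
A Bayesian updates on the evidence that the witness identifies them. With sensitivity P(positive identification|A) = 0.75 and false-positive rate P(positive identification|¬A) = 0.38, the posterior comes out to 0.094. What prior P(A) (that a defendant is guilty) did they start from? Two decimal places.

P(A) = 0.05

In odds form, posterior odds = prior odds × likelihood ratio, so prior odds = posterior odds ÷ LR.
Posterior odds = 0.094/(1−0.094) = 0.1038. LR = 0.75/0.38 = 1.9737.
Prior odds = 0.1038/1.9737 = 0.0526, so P(A) = 0.0526/(1+0.0526) ≈ 0.05.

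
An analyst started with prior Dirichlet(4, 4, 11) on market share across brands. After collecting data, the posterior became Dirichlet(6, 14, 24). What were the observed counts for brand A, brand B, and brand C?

counts (2, 10, 13)

For a Dirichlet(α) prior with multinomial counts c, the posterior is Dirichlet(α + c) componentwise.
Counts are posterior − prior componentwise: 6−4=2, 14−4=10, 24−11=13.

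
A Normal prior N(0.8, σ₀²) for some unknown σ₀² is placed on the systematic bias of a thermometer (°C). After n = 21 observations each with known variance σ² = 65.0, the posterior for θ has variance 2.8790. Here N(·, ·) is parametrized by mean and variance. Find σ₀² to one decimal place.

For the Normal–Normal model with known σ², precisions add: τ_n = τ₀ + n/σ².
So 1/σ₀² = 1/2.8790 − 21/65.0 = 0.347343 − 0.323077 = 0.024266.
Hence σ₀² = 1/0.024266 ≈ 41.2.

σ₀² = 41.2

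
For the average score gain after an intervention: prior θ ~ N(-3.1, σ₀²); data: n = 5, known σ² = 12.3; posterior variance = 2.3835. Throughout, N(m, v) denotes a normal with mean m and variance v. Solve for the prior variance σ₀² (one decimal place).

Posterior precision equals prior precision plus data precision: 1/σ_n² = 1/σ₀² + n/σ².
So 1/σ₀² = 1/2.3835 − 5/12.3 = 0.419551 − 0.406504 = 0.013047.
Hence σ₀² = 1/0.013047 ≈ 76.6.

σ₀² = 76.6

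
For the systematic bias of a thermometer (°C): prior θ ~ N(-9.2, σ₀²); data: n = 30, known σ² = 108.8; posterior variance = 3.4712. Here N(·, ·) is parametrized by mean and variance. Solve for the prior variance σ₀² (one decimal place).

For the Normal–Normal model with known σ², precisions add: τ_n = τ₀ + n/σ².
So 1/σ₀² = 1/3.4712 − 30/108.8 = 0.288085 − 0.275735 = 0.012350.
Hence σ₀² = 1/0.012350 ≈ 81.0.

σ₀² = 81.0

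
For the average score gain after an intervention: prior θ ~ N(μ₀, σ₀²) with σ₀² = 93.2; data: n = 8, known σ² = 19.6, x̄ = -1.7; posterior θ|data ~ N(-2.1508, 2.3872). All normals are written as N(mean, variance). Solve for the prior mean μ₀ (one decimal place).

μ₀ = -19.3

With known observation variance, the Normal–Normal posterior has precision τ_n = τ₀ + n/σ² and mean μ_n = (τ₀μ₀ + (n/σ²)x̄)/τ_n.
Here τ₀ = 1/93.2 = 0.010730 and τ_data = 8/19.6 = 0.408163, so τ_n = 0.418893.
Rearranging for μ₀: μ₀ = (μ_n·τ_n − τ_data·x̄)/τ₀ = (-2.1508·0.418893 − 0.408163·-1.7) / 0.010730 = -0.207078/0.010730 ≈ -19.3.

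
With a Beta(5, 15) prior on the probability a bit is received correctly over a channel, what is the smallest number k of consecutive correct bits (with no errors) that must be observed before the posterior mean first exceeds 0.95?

After k correct bits and 0 errors the posterior is Beta(5+k, 15), with mean (5+k)/(5+15+k).
Set (5+k)/(20+k) > 0.95 and solve: k > (0.95·20 − 5)/(1 − 0.95) = 280.000.
The smallest integer exceeding 280.000 is 281, and checking k=281: (286)/(301) = 0.9502 > 0.95.

k = 281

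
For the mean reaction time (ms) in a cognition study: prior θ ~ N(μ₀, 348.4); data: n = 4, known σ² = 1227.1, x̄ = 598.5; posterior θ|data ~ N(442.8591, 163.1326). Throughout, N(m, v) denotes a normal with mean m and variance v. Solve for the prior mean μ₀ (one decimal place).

μ₀ = 266.1

With known observation variance, the Normal–Normal posterior has precision τ_n = τ₀ + n/σ² and mean μ_n = (τ₀μ₀ + (n/σ²)x̄)/τ_n.
Here τ₀ = 1/348.4 = 0.002870 and τ_data = 4/1227.1 = 0.003260, so τ_n = 0.006130.
Rearranging for μ₀: μ₀ = (μ_n·τ_n − τ_data·x̄)/τ₀ = (442.8591·0.006130 − 0.003260·598.5) / 0.002870 = 0.763616/0.002870 ≈ 266.1.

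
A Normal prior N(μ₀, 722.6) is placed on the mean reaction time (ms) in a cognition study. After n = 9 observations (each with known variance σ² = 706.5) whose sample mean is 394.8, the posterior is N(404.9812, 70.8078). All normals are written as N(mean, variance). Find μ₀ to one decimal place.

With known observation variance, the Normal–Normal posterior has precision τ_n = τ₀ + n/σ² and mean μ_n = (τ₀μ₀ + (n/σ²)x̄)/τ_n.
Here τ₀ = 1/722.6 = 0.001384 and τ_data = 9/706.5 = 0.012739, so τ_n = 0.014123.
Rearranging for μ₀: μ₀ = (μ_n·τ_n − τ_data·x̄)/τ₀ = (404.9812·0.014123 − 0.012739·394.8) / 0.001384 = 0.690192/0.001384 ≈ 498.7.

μ₀ = 498.7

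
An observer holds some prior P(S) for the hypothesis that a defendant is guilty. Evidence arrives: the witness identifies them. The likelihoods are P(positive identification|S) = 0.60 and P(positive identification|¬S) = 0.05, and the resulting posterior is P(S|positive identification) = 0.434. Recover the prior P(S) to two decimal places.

P(S) = 0.06

In odds form, posterior odds = prior odds × likelihood ratio, so prior odds = posterior odds ÷ LR.
Posterior odds = 0.434/(1−0.434) = 0.7668. LR = 0.60/0.05 = 12.0000.
Prior odds = 0.7668/12.0000 = 0.0639, so P(S) = 0.0639/(1+0.0639) ≈ 0.06.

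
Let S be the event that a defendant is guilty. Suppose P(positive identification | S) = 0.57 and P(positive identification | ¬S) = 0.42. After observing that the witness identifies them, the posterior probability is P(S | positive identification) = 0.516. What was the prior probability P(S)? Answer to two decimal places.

P(S) = 0.44

Bayes' rule in odds form gives O(S|E) = O(S)·[P(E|S)/P(E|¬S)], hence O(S) = O(S|E)/LR.
Posterior odds = 0.516/(1−0.516) = 1.0661. LR = 0.57/0.42 = 1.3571.
Prior odds = 1.0661/1.3571 = 0.7856, so P(S) = 0.7856/(1+0.7856) ≈ 0.44.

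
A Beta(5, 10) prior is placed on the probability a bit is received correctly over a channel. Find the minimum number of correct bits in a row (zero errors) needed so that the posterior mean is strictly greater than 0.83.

k = 44

After k correct bits and 0 errors the posterior is Beta(5+k, 10), with mean (5+k)/(5+10+k).
Set (5+k)/(15+k) > 0.83 and solve: k > (0.83·15 − 5)/(1 − 0.83) = 43.824.
The smallest integer exceeding 43.824 is 44, and checking k=44: (49)/(59) = 0.8305 > 0.83.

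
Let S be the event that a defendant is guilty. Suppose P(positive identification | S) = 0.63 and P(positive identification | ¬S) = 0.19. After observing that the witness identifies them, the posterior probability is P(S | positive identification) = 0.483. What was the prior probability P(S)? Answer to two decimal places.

P(S) = 0.22

In odds form, posterior odds = prior odds × likelihood ratio, so prior odds = posterior odds ÷ LR.
Posterior odds = 0.483/(1−0.483) = 0.9342. LR = 0.63/0.19 = 3.3158.
Prior odds = 0.9342/3.3158 = 0.2817, so P(S) = 0.2817/(1+0.2817) ≈ 0.22.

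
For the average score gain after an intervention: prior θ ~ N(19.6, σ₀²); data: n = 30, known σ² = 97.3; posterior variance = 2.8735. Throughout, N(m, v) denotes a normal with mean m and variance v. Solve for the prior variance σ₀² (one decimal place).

Posterior precision equals prior precision plus data precision: 1/σ_n² = 1/σ₀² + n/σ².
So 1/σ₀² = 1/2.8735 − 30/97.3 = 0.348008 − 0.308325 = 0.039683.
Hence σ₀² = 1/0.039683 ≈ 25.2.

σ₀² = 25.2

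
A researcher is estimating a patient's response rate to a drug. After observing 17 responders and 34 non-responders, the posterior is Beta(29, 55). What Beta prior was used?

Beta is conjugate to the binomial likelihood: posterior = Beta(α+s, β+f).
Subtract the data counts: 29−17=12, 55−34=21.

Beta(12, 21)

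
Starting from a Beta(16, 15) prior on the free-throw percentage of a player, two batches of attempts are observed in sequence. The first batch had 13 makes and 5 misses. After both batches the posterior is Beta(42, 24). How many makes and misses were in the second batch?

13 makes and 4 misses

Sequential conjugate updates are equivalent to a single update on the pooled data, so total successes = posterior α − prior α and total failures = posterior β − prior β.
Total across both batches: 42−16=26 makes, 24−15=9 misses.
Subtract the first batch: 26−13=13 makes and 9−5=4 misses.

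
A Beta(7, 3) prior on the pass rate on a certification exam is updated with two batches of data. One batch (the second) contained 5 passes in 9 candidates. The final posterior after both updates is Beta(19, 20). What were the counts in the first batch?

7 passes and 13 failures

Sequential conjugate updates are equivalent to a single update on the pooled data, so total successes = posterior α − prior α and total failures = posterior β − prior β.
Total across both batches: 19−7=12 passes, 20−3=17 failures.
Subtract the second batch: 12−5=7 passes and 17−4=13 failures.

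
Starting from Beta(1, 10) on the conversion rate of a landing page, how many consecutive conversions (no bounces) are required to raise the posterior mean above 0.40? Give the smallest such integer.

After k conversions and 0 bounces the posterior is Beta(1+k, 10), with mean (1+k)/(1+10+k).
Set (1+k)/(11+k) > 0.40 and solve: k > (0.40·11 − 1)/(1 − 0.40) = 5.667.
The smallest integer exceeding 5.667 is 6, and checking k=6: (7)/(17) = 0.4118 > 0.40.

k = 6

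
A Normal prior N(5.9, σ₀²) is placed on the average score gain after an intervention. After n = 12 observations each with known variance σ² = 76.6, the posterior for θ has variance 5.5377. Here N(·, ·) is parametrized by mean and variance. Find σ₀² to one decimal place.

σ₀² = 41.8

Posterior precision equals prior precision plus data precision: 1/σ_n² = 1/σ₀² + n/σ².
So 1/σ₀² = 1/5.5377 − 12/76.6 = 0.180580 − 0.156658 = 0.023922.
Hence σ₀² = 1/0.023922 ≈ 41.8.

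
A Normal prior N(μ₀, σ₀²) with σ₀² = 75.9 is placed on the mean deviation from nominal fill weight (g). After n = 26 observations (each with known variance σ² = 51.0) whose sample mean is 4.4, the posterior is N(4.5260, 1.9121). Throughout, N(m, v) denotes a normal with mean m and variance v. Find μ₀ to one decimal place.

With known observation variance, the Normal–Normal posterior has precision τ_n = τ₀ + n/σ² and mean μ_n = (τ₀μ₀ + (n/σ²)x̄)/τ_n.
Here τ₀ = 1/75.9 = 0.013175 and τ_data = 26/51.0 = 0.509804, so τ_n = 0.522979.
Rearranging for μ₀: μ₀ = (μ_n·τ_n − τ_data·x̄)/τ₀ = (4.5260·0.522979 − 0.509804·4.4) / 0.013175 = 0.123865/0.013175 ≈ 9.4.

μ₀ = 9.4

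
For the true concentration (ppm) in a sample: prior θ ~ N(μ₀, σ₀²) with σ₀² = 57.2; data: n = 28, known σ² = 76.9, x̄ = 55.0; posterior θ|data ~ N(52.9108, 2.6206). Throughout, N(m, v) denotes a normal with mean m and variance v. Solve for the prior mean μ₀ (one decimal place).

The posterior mean is a precision-weighted average: μ_n = (τ₀μ₀ + τ_data·x̄)/(τ₀+τ_data), with τ₀=1/σ₀² and τ_data=n/σ².
Here τ₀ = 1/57.2 = 0.017483 and τ_data = 28/76.9 = 0.364109, so τ_n = 0.381592.
Rearranging for μ₀: μ₀ = (μ_n·τ_n − τ_data·x̄)/τ₀ = (52.9108·0.381592 − 0.364109·55.0) / 0.017483 = 0.164343/0.017483 ≈ 9.4.

μ₀ = 9.4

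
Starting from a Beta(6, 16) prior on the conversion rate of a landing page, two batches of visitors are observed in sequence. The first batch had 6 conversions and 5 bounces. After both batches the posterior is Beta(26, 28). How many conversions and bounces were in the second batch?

14 conversions and 7 bounces

Because Beta–binomial updating is additive in the counts, the combined data contributed (α_post−α_prior, β_post−β_prior) successes and failures.
Total across both batches: 26−6=20 conversions, 28−16=12 bounces.
Subtract the first batch: 20−6=14 conversions and 12−5=7 bounces.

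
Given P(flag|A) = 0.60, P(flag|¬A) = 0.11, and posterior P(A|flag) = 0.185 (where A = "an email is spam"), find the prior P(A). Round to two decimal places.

In odds form, posterior odds = prior odds × likelihood ratio, so prior odds = posterior odds ÷ LR.
Posterior odds = 0.185/(1−0.185) = 0.2270. LR = 0.60/0.11 = 5.4545.
Prior odds = 0.2270/5.4545 = 0.0416, so P(A) = 0.0416/(1+0.0416) ≈ 0.04.

P(A) = 0.04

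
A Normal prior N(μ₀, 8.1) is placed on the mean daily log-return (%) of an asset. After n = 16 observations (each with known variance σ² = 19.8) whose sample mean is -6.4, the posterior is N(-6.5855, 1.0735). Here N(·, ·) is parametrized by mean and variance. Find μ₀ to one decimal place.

μ₀ = -7.8

The posterior mean is a precision-weighted average: μ_n = (τ₀μ₀ + τ_data·x̄)/(τ₀+τ_data), with τ₀=1/σ₀² and τ_data=n/σ².
Here τ₀ = 1/8.1 = 0.123457 and τ_data = 16/19.8 = 0.808081, so τ_n = 0.931538.
Rearranging for μ₀: μ₀ = (μ_n·τ_n − τ_data·x̄)/τ₀ = (-6.5855·0.931538 − 0.808081·-6.4) / 0.123457 = -0.962925/0.123457 ≈ -7.8.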